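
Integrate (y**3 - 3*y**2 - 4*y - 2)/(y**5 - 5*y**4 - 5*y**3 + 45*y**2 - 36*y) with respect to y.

Factor the denominator: y*(y - 4)*(y - 3)*(y - 1)*(y + 3).
Partial-fraction decomposition: -11/(126*(y + 3)) - 1/(3*(y - 1)) + 7/(18*(y - 3)) - 1/(42*(y - 4)) + 1/(18*y).
Integrate each term: A/(y−a) contributes A·log|y−a|.

log(y)/18 - log(y - 4)/42 + 7*log(y - 3)/18 - log(y - 1)/3 - 11*log(y + 3)/126 + C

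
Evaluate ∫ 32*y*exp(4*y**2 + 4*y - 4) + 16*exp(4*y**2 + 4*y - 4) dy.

Let u = 4*y**2 + 4*y - 4, so du = (8*y + 4) dy.
Rewriting, the integral becomes 4·∫ e^u du = 4·e^u.
Substituting back, u = 4*y**2 + 4*y - 4.

4*exp(4*y**2 + 4*y - 4) + C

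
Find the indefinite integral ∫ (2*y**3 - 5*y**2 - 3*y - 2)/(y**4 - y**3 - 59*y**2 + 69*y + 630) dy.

232*log(y - 6)/117 - 9*log(y - 5)/8 - 23*log(y + 3)/72 + 19*log(y + 7)/13 + C

Factor the denominator: (y - 6)*(y - 5)*(y + 3)*(y + 7).
Partial-fraction decomposition: 19/(13*(y + 7)) - 23/(72*(y + 3)) - 9/(8*(y - 5)) + 232/(117*(y - 6)).
Integrate each term: A/(y−a) contributes A·log|y−a|.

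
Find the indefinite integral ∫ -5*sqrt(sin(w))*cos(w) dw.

Let u = sin(w), so du = (cos(w)) dw.
Rewriting, the integral becomes -5·∫ √u du = -5·(2/3)u^(3/2).
Substituting back, u = sin(w).

-10*sin(w)**(3/2)/3 + C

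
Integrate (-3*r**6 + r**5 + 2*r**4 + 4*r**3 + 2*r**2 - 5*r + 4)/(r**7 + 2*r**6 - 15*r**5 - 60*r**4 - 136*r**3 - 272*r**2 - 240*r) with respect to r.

-log(r)/60 - 41971*log(r - 5)/56840 + 4187*log(r + 2)/784 - 2339*log(r + 3)/312 - 535*log(r**2 + 4)/12064 + 1035*atan(r/2)/3016 + 101/(56*r + 112) + C

Factor the denominator: r*(r - 5)*(r + 2)**2*(r + 3)*(r**2 + 4).
Partial-fraction decomposition: -5*(107*r - 828)/(6032*(r**2 + 4)) - 2339/(312*(r + 3)) + 4187/(784*(r + 2)) - 101/(56*(r + 2)**2) - 41971/(56840*(r - 5)) - 1/(60*r).
Integrate each term; A/(r−a) gives A·log|r−a|; the (Br+D)/(r²+p²) term gives a log and an atan.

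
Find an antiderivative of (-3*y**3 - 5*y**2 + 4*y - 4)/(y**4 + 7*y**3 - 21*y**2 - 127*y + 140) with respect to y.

Factor the denominator: (y - 4)*(y - 1)*(y + 5)*(y + 7).
Partial-fraction decomposition: -47/(11*(y + 7)) + 113/(54*(y + 5)) + 1/(18*(y - 1)) - 260/(297*(y - 4)).
Integrate each term: A/(y−a) contributes A·log|y−a|.

-260*log(y - 4)/297 + log(y - 1)/18 + 113*log(y + 5)/54 - 47*log(y + 7)/11 + C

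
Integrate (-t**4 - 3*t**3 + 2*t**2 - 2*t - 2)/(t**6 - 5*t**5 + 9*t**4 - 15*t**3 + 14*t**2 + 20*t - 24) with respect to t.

Factor the denominator: (t - 3)*(t - 2)*(t - 1)*(t + 1)*(t**2 + 4).
Partial-fraction decomposition: (55*t + 126)/(260*(t**2 + 4)) - 1/(30*(t + 1)) - 3/(10*(t - 1)) + 19/(12*(t - 2)) - 19/(13*(t - 3)).
Integrate each term; A/(t−a) gives A·log|t−a|; the (Bt+D)/(t²+p²) term gives a log and an atan.

-19*log(t - 3)/13 + 19*log(t - 2)/12 - 3*log(t - 1)/10 - log(t + 1)/30 + 11*log(t**2 + 4)/104 + 63*atan(t/2)/260 + C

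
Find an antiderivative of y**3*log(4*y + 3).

y**4*log(4*y + 3)/4 - y**4/16 + y**3/16 - 9*y**2/128 + 27*y/256 - 81*log(4*y + 3)/1024 + C

Use integration by parts with u = log(4*y + 3), dv = y**3 dy.
Then du = 4/(4*y + 3) dy and v = y**4/4.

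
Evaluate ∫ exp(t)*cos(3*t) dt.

3*exp(t)*sin(3*t)/10 + exp(t)*cos(3*t)/10 + C

Let I denote the integral. Integrate by parts with u = cos(3*t), dv = exp(t) dt, so v = exp(t): I = exp(t)*cos(3*t) + 3·∫ exp(t)*sin(3*t) dt.
Apply parts again with u = sin(3*t), dv = exp(t) dt: ∫ exp(t)*sin(3*t) dt = exp(t)*sin(3*t) − 3·I. Substituting back brings back I: I = 3*exp(t)*sin(3*t) + exp(t)*cos(3*t) − 9·I.
Solving for I: (1 + 9)·I equals the remaining terms, so I = (1/10)·(3*exp(t)*sin(3*t) + exp(t)*cos(3*t)).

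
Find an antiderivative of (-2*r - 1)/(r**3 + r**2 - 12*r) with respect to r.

log(r)/12 - log(r - 3)/3 + log(r + 4)/4 + C

Factor the denominator: r*(r - 3)*(r + 4).
Partial-fraction decomposition: 1/(4*(r + 4)) - 1/(3*(r - 3)) + 1/(12*r).
Integrate each term: A/(r−a) contributes A·log|r−a|.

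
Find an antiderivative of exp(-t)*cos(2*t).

2*exp(-t)*sin(2*t)/5 - exp(-t)*cos(2*t)/5 + C

Let I denote the integral. Integrate by parts with u = cos(2*t), dv = exp(-t) dt, so v = -exp(-t): I = -exp(-t)*cos(2*t) − 2·∫ exp(-t)*sin(2*t) dt.
Apply parts again with u = sin(2*t), dv = exp(-t) dt: ∫ exp(-t)*sin(2*t) dt = -exp(-t)*sin(2*t) + 2·I. Substituting back brings back I: I = 2*exp(-t)*sin(2*t) - exp(-t)*cos(2*t) − 4·I.
Solving for I: (1 + 4)·I equals the remaining terms, so I = (1/5)·(2*exp(-t)*sin(2*t) - exp(-t)*cos(2*t)).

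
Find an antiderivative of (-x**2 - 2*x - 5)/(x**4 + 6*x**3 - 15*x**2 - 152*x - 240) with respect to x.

-5*log(x - 5)/81 + log(x + 3) - 76*log(x + 4)/81 + 13/(9*x + 36) + C

Factor the denominator: (x - 5)*(x + 3)*(x + 4)**2.
Partial-fraction decomposition: -76/(81*(x + 4)) - 13/(9*(x + 4)**2) + 1/(x + 3) - 5/(81*(x - 5)).
Integrate each term; A/(x−a) gives A·log|x−a|; A/(x−a)² gives −A/(x−a).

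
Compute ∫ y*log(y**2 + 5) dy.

y**2*log(y**2 + 5)/2 - y**2/2 + 5*log(y**2 + 5)/2 + C

Let u = y**2 + 5, so du = (2*y) dy.
The integral becomes (1/2)·∫ log(u) du; integrate by parts with u′=log(u), dv′=du.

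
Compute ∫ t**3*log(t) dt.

Use integration by parts with u = log(t), dv = t**3 dt.
Then du = 1/t dt and v = t**4/4.

t**4*log(t)/4 - t**4/16 + C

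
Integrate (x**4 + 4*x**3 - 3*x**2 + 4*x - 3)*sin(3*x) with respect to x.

-x**4*cos(3*x)/3 + 4*x**3*sin(3*x)/9 - 4*x**3*cos(3*x)/3 + 4*x**2*sin(3*x)/3 + 13*x**2*cos(3*x)/9 - 26*x*sin(3*x)/27 - 4*x*cos(3*x)/9 + 4*sin(3*x)/27 + 55*cos(3*x)/81 + C

Use integration by parts with u = x**4 + 4*x**3 - 3*x**2 + 4*x - 3, dv = sin(3*x) dx, so v = -cos(3*x)/3.
Apply parts 4 times (tabular method): alternate signs, differentiate u down to 0, integrate dv up.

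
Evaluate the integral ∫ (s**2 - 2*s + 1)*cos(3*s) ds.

s**2*sin(3*s)/3 - 2*s*sin(3*s)/3 + 2*s*cos(3*s)/9 + 7*sin(3*s)/27 - 2*cos(3*s)/9 + C

Use integration by parts with u = s**2 - 2*s + 1, dv = cos(3*s) ds, so v = sin(3*s)/3.
Apply parts 2 times (tabular method): alternate signs, differentiate u down to 0, integrate dv up.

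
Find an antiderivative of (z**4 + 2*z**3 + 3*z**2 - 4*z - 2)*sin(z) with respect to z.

Use integration by parts with u = z**4 + 2*z**3 + 3*z**2 - 4*z - 2, dv = sin(z) dz, so v = -cos(z).
Apply parts 4 times (tabular method): alternate signs, differentiate u down to 0, integrate dv up.

-z**4*cos(z) + 4*z**3*sin(z) - 2*z**3*cos(z) + 6*z**2*sin(z) + 9*z**2*cos(z) - 18*z*sin(z) + 16*z*cos(z) - 16*sin(z) - 16*cos(z) + C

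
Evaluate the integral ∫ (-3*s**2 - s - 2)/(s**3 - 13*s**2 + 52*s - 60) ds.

-29*log(s - 6) + 82*log(s - 5)/3 - 4*log(s - 2)/3 + C

Factor the denominator: (s - 6)*(s - 5)*(s - 2).
Partial-fraction decomposition: -4/(3*(s - 2)) + 82/(3*(s - 5)) - 29/(s - 6).
Integrate each term: A/(s−a) contributes A·log|s−a|.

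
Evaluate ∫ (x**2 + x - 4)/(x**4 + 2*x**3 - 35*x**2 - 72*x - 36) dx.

19*log(x - 6)/294 + 27*log(x + 1)/1225 - 13*log(x + 6)/150 - 4/(35*x + 35) + C

Factor the denominator: (x - 6)*(x + 1)**2*(x + 6).
Partial-fraction decomposition: -13/(150*(x + 6)) + 27/(1225*(x + 1)) + 4/(35*(x + 1)**2) + 19/(294*(x - 6)).
Integrate each term; A/(x−a) gives A·log|x−a|; A/(x−a)² gives −A/(x−a).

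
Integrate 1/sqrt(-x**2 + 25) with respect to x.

Substitute x = 5·sin(θ), so dx = 5·cos(θ) dθ and the radical becomes sqrt(-x**2 + 25) = 5·cos(θ) by the Pythagorean identity.
Integrate the resulting trig expression in θ, then back-substitute θ = asin(x/5), sin(θ) = x/5, cos(θ) = sqrt(-x**2 + 25)/5 (absorbing any constant into C).

asin(x/5) + C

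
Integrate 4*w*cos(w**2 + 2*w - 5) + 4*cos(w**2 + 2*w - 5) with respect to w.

2*sin(w**2 + 2*w - 5) + C

Let u = w**2 + 2*w - 5, so du = (2*w + 2) dw.
Rewriting, the integral becomes 2·∫ cos(u) du = 2·sin(u).
Substituting back, u = w**2 + 2*w - 5.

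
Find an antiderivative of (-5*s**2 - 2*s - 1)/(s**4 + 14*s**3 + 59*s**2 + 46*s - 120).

-4*log(s - 1)/105 + 73*log(s + 4)/10 - 58*log(s + 5)/3 + 169*log(s + 6)/14 + C

Factor the denominator: (s - 1)*(s + 4)*(s + 5)*(s + 6).
Partial-fraction decomposition: 169/(14*(s + 6)) - 58/(3*(s + 5)) + 73/(10*(s + 4)) - 4/(105*(s - 1)).
Integrate each term: A/(s−a) contributes A·log|s−a|.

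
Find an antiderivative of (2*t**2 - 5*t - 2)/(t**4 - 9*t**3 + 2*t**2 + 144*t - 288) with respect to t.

2*log(t - 6)/3 - 5*log(t - 4)/8 + log(t - 3)/21 - 5*log(t + 4)/56 + C

Factor the denominator: (t - 6)*(t - 4)*(t - 3)*(t + 4).
Partial-fraction decomposition: -5/(56*(t + 4)) + 1/(21*(t - 3)) - 5/(8*(t - 4)) + 2/(3*(t - 6)).
Integrate each term: A/(t−a) contributes A·log|t−a|.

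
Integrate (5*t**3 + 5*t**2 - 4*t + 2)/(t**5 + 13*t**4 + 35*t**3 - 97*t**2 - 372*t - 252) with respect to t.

Factor the denominator: (t - 3)*(t + 1)*(t + 2)*(t + 6)*(t + 7).
Partial-fraction decomposition: -24/(5*(t + 7)) + 437/(90*(t + 6)) - 1/(10*(t + 2)) - 1/(20*(t + 1)) + 17/(180*(t - 3)).
Integrate each term: A/(t−a) contributes A·log|t−a|.

17*log(t - 3)/180 - log(t + 1)/20 - log(t + 2)/10 + 437*log(t + 6)/90 - 24*log(t + 7)/5 + C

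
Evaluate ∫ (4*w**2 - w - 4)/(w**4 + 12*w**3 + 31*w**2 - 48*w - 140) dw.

5*log(w - 2)/126 - 7*log(w + 2)/30 + 101*log(w + 5)/42 - 199*log(w + 7)/90 + C

Factor the denominator: (w - 2)*(w + 2)*(w + 5)*(w + 7).
Partial-fraction decomposition: -199/(90*(w + 7)) + 101/(42*(w + 5)) - 7/(30*(w + 2)) + 5/(126*(w - 2)).
Integrate each term: A/(w−a) contributes A·log|w−a|.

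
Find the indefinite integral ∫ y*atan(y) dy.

y**2*atan(y)/2 - y/2 + atan(y)/2 + C

Use integration by parts with u = arctan(y), dv = y dy.
Then du = 1/(y**2 + 1) dy.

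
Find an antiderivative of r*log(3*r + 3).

Use integration by parts with u = log(3*r + 3), dv = r dr.
Then du = 3/(3*r + 3) dr and v = r**2/2.

r**2*log(3*r + 3)/2 - r**2/4 + r/2 - log(r + 1)/2 + C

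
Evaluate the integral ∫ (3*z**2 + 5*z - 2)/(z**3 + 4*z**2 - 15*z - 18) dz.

10*log(z - 3)/9 + log(z + 1)/5 + 76*log(z + 6)/45 + C

Factor the denominator: (z - 3)*(z + 1)*(z + 6).
Partial-fraction decomposition: 76/(45*(z + 6)) + 1/(5*(z + 1)) + 10/(9*(z - 3)).
Integrate each term: A/(z−a) contributes A·log|z−a|.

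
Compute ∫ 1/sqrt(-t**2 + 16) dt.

Substitute t = 4·sin(θ), so dt = 4·cos(θ) dθ and the radical becomes sqrt(-t**2 + 16) = 4·cos(θ) by the Pythagorean identity.
Integrate the resulting trig expression in θ, then back-substitute θ = asin(t/4), sin(θ) = t/4, cos(θ) = sqrt(-t**2 + 16)/4 (absorbing any constant into C).

asin(t/4) + C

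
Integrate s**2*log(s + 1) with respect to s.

s**3*log(s + 1)/3 - s**3/9 + s**2/6 - s/3 + log(s + 1)/3 + C

Use integration by parts with u = log(s + 1), dv = s**2 ds.
Then du = 1/(s + 1) ds and v = s**3/3.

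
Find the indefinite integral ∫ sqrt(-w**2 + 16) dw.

Substitute w = 4·sin(θ), so dw = 4·cos(θ) dθ and the radical becomes sqrt(-w**2 + 16) = 4·cos(θ) by the Pythagorean identity.
Integrate the resulting trig expression in θ, then back-substitute θ = asin(w/4), sin(θ) = w/4, cos(θ) = sqrt(-w**2 + 16)/4 (absorbing any constant into C).

w*sqrt(-w**2 + 16)/2 + 8*asin(w/4) + C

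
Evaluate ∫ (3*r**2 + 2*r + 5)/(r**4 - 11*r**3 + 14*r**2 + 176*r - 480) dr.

Factor the denominator: (r - 6)*(r - 5)*(r - 4)*(r + 4).
Partial-fraction decomposition: -1/(16*(r + 4)) + 61/(16*(r - 4)) - 10/(r - 5) + 25/(4*(r - 6)).
Integrate each term: A/(r−a) contributes A·log|r−a|.

25*log(r - 6)/4 - 10*log(r - 5) + 61*log(r - 4)/16 - log(r + 4)/16 + C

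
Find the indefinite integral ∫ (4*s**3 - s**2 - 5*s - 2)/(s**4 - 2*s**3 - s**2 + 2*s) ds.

Factor the denominator: s*(s - 2)*(s - 1)*(s + 1).
Partial-fraction decomposition: 1/(3*(s + 1)) + 2/(s - 1) + 8/(3*(s - 2)) - 1/s.
Integrate each term: A/(s−a) contributes A·log|s−a|.

-log(s) + 8*log(s - 2)/3 + 2*log(s - 1) + log(s + 1)/3 + C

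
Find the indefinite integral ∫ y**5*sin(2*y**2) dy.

-y**4*cos(2*y**2)/4 + y**2*sin(2*y**2)/4 + cos(2*y**2)/8 + C

Let u = y², du = 2y dy; rewrite as (1/2)∫ u^2·sin(2u) du.
Now integrate by parts 2 times.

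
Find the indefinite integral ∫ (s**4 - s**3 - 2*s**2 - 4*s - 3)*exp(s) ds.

(s**4 - 5*s**3 + 13*s**2 - 30*s + 27)*exp(s) + C

Use integration by parts with u = s**4 - s**3 - 2*s**2 - 4*s - 3, dv = exp(s) ds, so v = exp(s).
Apply parts 4 times (tabular method): alternate signs, differentiate u down to 0, integrate dv up.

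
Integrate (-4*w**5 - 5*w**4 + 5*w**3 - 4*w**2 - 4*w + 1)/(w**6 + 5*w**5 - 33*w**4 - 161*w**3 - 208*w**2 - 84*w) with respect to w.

-log(w)/84 - 36671*log(w - 6)/30576 + 803*log(w + 1)/1764 + log(w + 2)/80 - 53341*log(w + 7)/16380 + 5/(42*w + 42) + C

Factor the denominator: w*(w - 6)*(w + 1)**2*(w + 2)*(w + 7).
Partial-fraction decomposition: -53341/(16380*(w + 7)) + 1/(80*(w + 2)) + 803/(1764*(w + 1)) - 5/(42*(w + 1)**2) - 36671/(30576*(w - 6)) - 1/(84*w).
Integrate each term; A/(w−a) gives A·log|w−a|; A/(w−a)² gives −A/(w−a).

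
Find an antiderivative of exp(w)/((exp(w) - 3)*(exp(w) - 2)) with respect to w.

Let u = e^w, du = e^w dw.
The integral becomes ∫ du/((u-2)(u-3)); decompose into partial fractions.

log(exp(w) - 3) - log(exp(w) - 2) + C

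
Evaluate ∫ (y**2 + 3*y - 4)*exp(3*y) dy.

Use integration by parts with u = y**2 + 3*y - 4, dv = exp(3*y) dy, so v = exp(3*y)/3.
Apply parts 2 times (tabular method): alternate signs, differentiate u down to 0, integrate dv up.

(9*y**2 + 21*y - 43)*exp(3*y)/27 + C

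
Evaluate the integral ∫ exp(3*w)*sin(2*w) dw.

3*exp(3*w)*sin(2*w)/13 - 2*exp(3*w)*cos(2*w)/13 + C

Let I denote the integral. Integrate by parts with u = sin(2*w), dv = exp(3*w) dw, so v = exp(3*w)/3: I = exp(3*w)*sin(2*w)/3 − (2/3)·∫ exp(3*w)*cos(2*w) dw.
Apply parts again with u = cos(2*w), dv = exp(3*w) dw: ∫ exp(3*w)*cos(2*w) dw = exp(3*w)*cos(2*w)/3 + (2/3)·I. Substituting back brings back I: I = exp(3*w)*sin(2*w)/3 - 2*exp(3*w)*cos(2*w)/9 − (4/9)·I.
Solving for I: (1 + 4/9)·I equals the remaining terms, so I = (9/13)·(exp(3*w)*sin(2*w)/3 - 2*exp(3*w)*cos(2*w)/9).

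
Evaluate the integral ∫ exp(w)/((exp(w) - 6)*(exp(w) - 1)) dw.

Let u = e^w, du = e^w dw.
The integral becomes ∫ du/((u-1)(u-6)); decompose into partial fractions.

log(exp(w) - 6)/5 - log(exp(w) - 1)/5 + C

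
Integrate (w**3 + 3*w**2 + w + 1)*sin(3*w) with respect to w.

Use integration by parts with u = w**3 + 3*w**2 + w + 1, dv = sin(3*w) dw, so v = -cos(3*w)/3.
Apply parts 3 times (tabular method): alternate signs, differentiate u down to 0, integrate dv up.

-w**3*cos(3*w)/3 + w**2*sin(3*w)/3 - w**2*cos(3*w) + 2*w*sin(3*w)/3 - w*cos(3*w)/9 + sin(3*w)/27 - cos(3*w)/9 + C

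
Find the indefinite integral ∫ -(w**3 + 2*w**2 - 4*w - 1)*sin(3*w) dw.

w**3*cos(3*w)/3 - w**2*sin(3*w)/3 + 2*w**2*cos(3*w)/3 - 4*w*sin(3*w)/9 - 14*w*cos(3*w)/9 + 14*sin(3*w)/27 - 13*cos(3*w)/27 + C

Use integration by parts with u = w**3 + 2*w**2 - 4*w - 1, dv = -sin(3*w) dw, so v = cos(3*w)/3.
Apply parts 3 times (tabular method): alternate signs, differentiate u down to 0, integrate dv up.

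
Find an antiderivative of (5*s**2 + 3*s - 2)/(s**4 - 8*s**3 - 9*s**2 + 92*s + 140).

Factor the denominator: (s - 7)*(s - 5)*(s + 2)**2.
Partial-fraction decomposition: -293/(1323*(s + 2)) + 4/(21*(s + 2)**2) - 69/(49*(s - 5)) + 44/(27*(s - 7)).
Integrate each term; A/(s−a) gives A·log|s−a|; A/(s−a)² gives −A/(s−a).

44*log(s - 7)/27 - 69*log(s - 5)/49 - 293*log(s + 2)/1323 - 4/(21*s + 42) + C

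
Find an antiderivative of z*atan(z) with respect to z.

Use integration by parts with u = arctan(z), dv = z dz.
Then du = 1/(z**2 + 1) dz.

z**2*atan(z)/2 - z/2 + atan(z)/2 + C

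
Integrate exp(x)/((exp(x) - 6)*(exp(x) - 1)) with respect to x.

Let u = e^x, du = e^x dx.
The integral becomes ∫ du/((u-6)(u-1)); decompose into partial fractions.

log(exp(x) - 6)/5 - log(exp(x) - 1)/5 + C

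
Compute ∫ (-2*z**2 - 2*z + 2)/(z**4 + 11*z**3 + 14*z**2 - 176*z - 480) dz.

-19*log(z - 4)/360 + 11*log(z + 4)/8 - 38*log(z + 5)/9 + 29*log(z + 6)/10 + C

Factor the denominator: (z - 4)*(z + 4)*(z + 5)*(z + 6).
Partial-fraction decomposition: 29/(10*(z + 6)) - 38/(9*(z + 5)) + 11/(8*(z + 4)) - 19/(360*(z - 4)).
Integrate each term: A/(z−a) contributes A·log|z−a|.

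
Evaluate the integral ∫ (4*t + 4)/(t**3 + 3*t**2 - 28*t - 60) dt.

Factor the denominator: (t - 5)*(t + 2)*(t + 6).
Partial-fraction decomposition: -5/(11*(t + 6)) + 1/(7*(t + 2)) + 24/(77*(t - 5)).
Integrate each term: A/(t−a) contributes A·log|t−a|.

24*log(t - 5)/77 + log(t + 2)/7 - 5*log(t + 6)/11 + C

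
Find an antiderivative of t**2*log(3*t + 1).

t**3*log(3*t + 1)/3 - t**3/9 + t**2/18 - t/27 + log(3*t + 1)/81 + C

Use integration by parts with u = log(3*t + 1), dv = t**2 dt.
Then du = 3/(3*t + 1) dt and v = t**3/3.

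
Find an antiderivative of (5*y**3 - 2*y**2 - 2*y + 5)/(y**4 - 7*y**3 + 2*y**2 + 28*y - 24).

Factor the denominator: (y - 6)*(y - 2)*(y - 1)*(y + 2).
Partial-fraction decomposition: 13/(32*(y + 2)) + 2/(5*(y - 1)) - 33/(16*(y - 2)) + 1001/(160*(y - 6)).
Integrate each term: A/(y−a) contributes A·log|y−a|.

1001*log(y - 6)/160 - 33*log(y - 2)/16 + 2*log(y - 1)/5 + 13*log(y + 2)/32 + C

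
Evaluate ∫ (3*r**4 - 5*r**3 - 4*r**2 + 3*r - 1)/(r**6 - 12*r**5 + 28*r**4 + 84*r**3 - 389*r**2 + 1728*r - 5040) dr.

1328*log(r - 7)/957 - 97*log(r - 5)/51 + 79*log(r - 4)/120 - 337*log(r + 4)/6600 - 573*log(r**2 + 9)/12325 - 511*atan(r/3)/36975 + C

Factor the denominator: (r - 7)*(r - 5)*(r - 4)*(r + 4)*(r**2 + 9).
Partial-fraction decomposition: -(1146*r + 511)/(12325*(r**2 + 9)) - 337/(6600*(r + 4)) + 79/(120*(r - 4)) - 97/(51*(r - 5)) + 1328/(957*(r - 7)).
Integrate each term; A/(r−a) gives A·log|r−a|; the (Br+D)/(r²+p²) term gives a log and an atan.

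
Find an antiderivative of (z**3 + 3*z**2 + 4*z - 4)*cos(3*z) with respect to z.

z**3*sin(3*z)/3 + z**2*sin(3*z) + z**2*cos(3*z)/3 + 10*z*sin(3*z)/9 + 2*z*cos(3*z)/3 - 14*sin(3*z)/9 + 10*cos(3*z)/27 + C

Use integration by parts with u = z**3 + 3*z**2 + 4*z - 4, dv = cos(3*z) dz, so v = sin(3*z)/3.
Apply parts 3 times (tabular method): alternate signs, differentiate u down to 0, integrate dv up.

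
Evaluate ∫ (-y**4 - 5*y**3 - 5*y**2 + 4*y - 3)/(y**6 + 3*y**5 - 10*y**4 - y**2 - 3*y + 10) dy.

Factor the denominator: (y - 2)*(y - 1)*(y + 1)*(y + 5)*(y**2 + 1).
Partial-fraction decomposition: (51*y - 8)/(130*(y**2 + 1)) + 37/(1092*(y + 5)) - 1/(6*(y + 1)) + 5/(12*(y - 1)) - 71/(105*(y - 2)).
Integrate each term; A/(y−a) gives A·log|y−a|; the (By+D)/(y²+p²) term gives a log and an atan.

-71*log(y - 2)/105 + 5*log(y - 1)/12 - log(y + 1)/6 + 37*log(y + 5)/1092 + 51*log(y**2 + 1)/260 - 4*atan(y)/65 + C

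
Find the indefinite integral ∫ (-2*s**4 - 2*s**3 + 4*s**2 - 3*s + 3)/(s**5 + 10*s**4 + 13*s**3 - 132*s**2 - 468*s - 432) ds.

-39*log(s - 4)/196 - 3*log(s + 2)/8 + 605*log(s + 3)/147 - 133*log(s + 6)/24 + 20/(7*s + 21) + C

Factor the denominator: (s - 4)*(s + 2)*(s + 3)**2*(s + 6).
Partial-fraction decomposition: -133/(24*(s + 6)) + 605/(147*(s + 3)) - 20/(7*(s + 3)**2) - 3/(8*(s + 2)) - 39/(196*(s - 4)).
Integrate each term; A/(s−a) gives A·log|s−a|; A/(s−a)² gives −A/(s−a).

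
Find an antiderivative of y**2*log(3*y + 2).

y**3*log(3*y + 2)/3 - y**3/9 + y**2/9 - 4*y/27 + 8*log(3*y + 2)/81 + C

Use integration by parts with u = log(3*y + 2), dv = y**2 dy.
Then du = 3/(3*y + 2) dy and v = y**3/3.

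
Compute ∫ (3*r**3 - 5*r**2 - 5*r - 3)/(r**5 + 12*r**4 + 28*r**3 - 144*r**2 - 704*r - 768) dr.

Factor the denominator: (r - 4)*(r + 2)*(r + 4)**2*(r + 6).
Partial-fraction decomposition: -801/(160*(r + 6)) + 1177/(256*(r + 4)) - 255/(32*(r + 4)**2) + 37/(96*(r + 2)) + 89/(3840*(r - 4)).
Integrate each term; A/(r−a) gives A·log|r−a|; A/(r−a)² gives −A/(r−a).

89*log(r - 4)/3840 + 37*log(r + 2)/96 + 1177*log(r + 4)/256 - 801*log(r + 6)/160 + 255/(32*r + 128) + C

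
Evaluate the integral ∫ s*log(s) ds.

Use integration by parts with u = log(s), dv = s ds.
Then du = 1/s ds and v = s**2/2.

s**2*log(s)/2 - s**2/4 + C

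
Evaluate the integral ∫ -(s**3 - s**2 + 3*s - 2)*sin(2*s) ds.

Use integration by parts with u = s**3 - s**2 + 3*s - 2, dv = -sin(2*s) ds, so v = cos(2*s)/2.
Apply parts 3 times (tabular method): alternate signs, differentiate u down to 0, integrate dv up.

s**3*cos(2*s)/2 - 3*s**2*sin(2*s)/4 - s**2*cos(2*s)/2 + s*sin(2*s)/2 + 3*s*cos(2*s)/4 - 3*sin(2*s)/8 - 3*cos(2*s)/4 + C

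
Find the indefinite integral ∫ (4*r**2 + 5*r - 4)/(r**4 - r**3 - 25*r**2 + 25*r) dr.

Factor the denominator: r*(r - 5)*(r - 1)*(r + 5).
Partial-fraction decomposition: -71/(300*(r + 5)) - 5/(24*(r - 1)) + 121/(200*(r - 5)) - 4/(25*r).
Integrate each term: A/(r−a) contributes A·log|r−a|.

-4*log(r)/25 + 121*log(r - 5)/200 - 5*log(r - 1)/24 - 71*log(r + 5)/300 + C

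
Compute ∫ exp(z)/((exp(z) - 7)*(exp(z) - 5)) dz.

Let u = e^z, du = e^z dz.
The integral becomes ∫ du/((u-5)(u-7)); decompose into partial fractions.

log(exp(z) - 7)/2 - log(exp(z) - 5)/2 + C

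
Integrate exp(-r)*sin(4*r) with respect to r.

Let I denote the integral. Integrate by parts with u = sin(4*r), dv = exp(-r) dr, so v = -exp(-r): I = -exp(-r)*sin(4*r) + 4·∫ exp(-r)*cos(4*r) dr.
Apply parts again with u = cos(4*r), dv = exp(-r) dr: ∫ exp(-r)*cos(4*r) dr = -exp(-r)*cos(4*r) − 4·I. Substituting back brings back I: I = -exp(-r)*sin(4*r) - 4*exp(-r)*cos(4*r) − 16·I.
Solving for I: (1 + 16)·I equals the remaining terms, so I = (1/17)·(-exp(-r)*sin(4*r) - 4*exp(-r)*cos(4*r)).

-exp(-r)*sin(4*r)/17 - 4*exp(-r)*cos(4*r)/17 + C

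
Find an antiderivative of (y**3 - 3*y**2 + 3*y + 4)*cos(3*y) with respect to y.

Use integration by parts with u = y**3 - 3*y**2 + 3*y + 4, dv = cos(3*y) dy, so v = sin(3*y)/3.
Apply parts 3 times (tabular method): alternate signs, differentiate u down to 0, integrate dv up.

y**3*sin(3*y)/3 - y**2*sin(3*y) + y**2*cos(3*y)/3 + 7*y*sin(3*y)/9 - 2*y*cos(3*y)/3 + 14*sin(3*y)/9 + 7*cos(3*y)/27 + C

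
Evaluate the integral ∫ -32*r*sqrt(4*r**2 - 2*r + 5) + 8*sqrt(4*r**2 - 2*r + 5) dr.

Let u = 4*r**2 - 2*r + 5, so du = (8*r - 2) dr.
Rewriting, the integral becomes -4·∫ √u du = -4·(2/3)u^(3/2).
Substituting back, u = 4*r**2 - 2*r + 5.

-8*(4*r**2 - 2*r + 5)**(3/2)/3 + C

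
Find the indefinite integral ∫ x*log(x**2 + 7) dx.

Let u = x**2 + 7, so du = (2*x) dx.
The integral becomes (1/2)·∫ log(u) du; integrate by parts with u′=log(u), dv′=du.

x**2*log(x**2 + 7)/2 - x**2/2 + 7*log(x**2 + 7)/2 + C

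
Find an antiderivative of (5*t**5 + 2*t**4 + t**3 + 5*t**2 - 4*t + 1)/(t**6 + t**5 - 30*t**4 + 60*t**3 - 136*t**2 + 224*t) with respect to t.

log(t)/224 + 5761*log(t - 4)/1760 - 71*log(t - 2)/96 + 26434*log(t + 7)/12243 + 2567*log(t**2 + 4)/16960 + 2119*atan(t/2)/8480 + C

Factor the denominator: t*(t - 4)*(t - 2)*(t + 7)*(t**2 + 4).
Partial-fraction decomposition: (2567*t + 4238)/(8480*(t**2 + 4)) + 26434/(12243*(t + 7)) - 71/(96*(t - 2)) + 5761/(1760*(t - 4)) + 1/(224*t).
Integrate each term; A/(t−a) gives A·log|t−a|; the (Bt+D)/(t²+p²) term gives a log and an atan.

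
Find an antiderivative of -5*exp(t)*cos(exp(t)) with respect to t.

-5*sin(exp(t)) + C

Let u = exp(t), so du = (exp(t)) dt.
Rewriting, the integral becomes -5·∫ cos(u) du = -5·sin(u).
Substituting back, u = exp(t).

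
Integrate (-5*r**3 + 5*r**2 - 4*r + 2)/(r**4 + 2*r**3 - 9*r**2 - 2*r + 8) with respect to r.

Factor the denominator: (r - 2)*(r - 1)*(r + 1)*(r + 4).
Partial-fraction decomposition: -209/(45*(r + 4)) + 8/(9*(r + 1)) + 1/(5*(r - 1)) - 13/(9*(r - 2)).
Integrate each term: A/(r−a) contributes A·log|r−a|.

-13*log(r - 2)/9 + log(r - 1)/5 + 8*log(r + 1)/9 - 209*log(r + 4)/45 + C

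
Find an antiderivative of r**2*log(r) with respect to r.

r**3*log(r)/3 - r**3/9 + C

Use integration by parts with u = log(r), dv = r**2 dr.
Then du = 1/r dr and v = r**3/3.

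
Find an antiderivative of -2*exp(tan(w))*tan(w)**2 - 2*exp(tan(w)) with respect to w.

Let u = tan(w), so du = (tan(w)**2 + 1) dw.
Rewriting, the integral becomes -2·∫ e^u du = -2·e^u.
Substituting back, u = tan(w).

-2*exp(tan(w)) + C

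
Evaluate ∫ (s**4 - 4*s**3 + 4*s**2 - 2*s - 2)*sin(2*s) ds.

Use integration by parts with u = s**4 - 4*s**3 + 4*s**2 - 2*s - 2, dv = sin(2*s) ds, so v = -cos(2*s)/2.
Apply parts 4 times (tabular method): alternate signs, differentiate u down to 0, integrate dv up.

-s**4*cos(2*s)/2 + s**3*sin(2*s) + 2*s**3*cos(2*s) - 3*s**2*sin(2*s) - s**2*cos(2*s)/2 + s*sin(2*s)/2 - 2*s*cos(2*s) + sin(2*s) + 5*cos(2*s)/4 + C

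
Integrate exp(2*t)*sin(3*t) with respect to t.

Let I denote the integral. Integrate by parts with u = sin(3*t), dv = exp(2*t) dt, so v = exp(2*t)/2: I = exp(2*t)*sin(3*t)/2 − (3/2)·∫ exp(2*t)*cos(3*t) dt.
Apply parts again with u = cos(3*t), dv = exp(2*t) dt: ∫ exp(2*t)*cos(3*t) dt = exp(2*t)*cos(3*t)/2 + (3/2)·I. Substituting back brings back I: I = exp(2*t)*sin(3*t)/2 - 3*exp(2*t)*cos(3*t)/4 − (9/4)·I.
Solving for I: (1 + 9/4)·I equals the remaining terms, so I = (4/13)·(exp(2*t)*sin(3*t)/2 - 3*exp(2*t)*cos(3*t)/4).

2*exp(2*t)*sin(3*t)/13 - 3*exp(2*t)*cos(3*t)/13 + C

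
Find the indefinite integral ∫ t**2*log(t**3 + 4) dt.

t**3*log(t**3 + 4)/3 - t**3/3 + 4*log(t**3 + 4)/3 + C

Let u = t**3 + 4, so du = (3*t**2) dt.
The integral becomes (1/3)·∫ log(u) du; integrate by parts with u′=log(u), dv′=du.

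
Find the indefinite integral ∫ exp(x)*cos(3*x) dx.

Let I denote the integral. Integrate by parts with u = cos(3*x), dv = exp(x) dx, so v = exp(x): I = exp(x)*cos(3*x) + 3·∫ exp(x)*sin(3*x) dx.
Apply parts again with u = sin(3*x), dv = exp(x) dx: ∫ exp(x)*sin(3*x) dx = exp(x)*sin(3*x) − 3·I. Substituting back brings back I: I = 3*exp(x)*sin(3*x) + exp(x)*cos(3*x) − 9·I.
Solving for I: (1 + 9)·I equals the remaining terms, so I = (1/10)·(3*exp(x)*sin(3*x) + exp(x)*cos(3*x)).

3*exp(x)*sin(3*x)/10 + exp(x)*cos(3*x)/10 + C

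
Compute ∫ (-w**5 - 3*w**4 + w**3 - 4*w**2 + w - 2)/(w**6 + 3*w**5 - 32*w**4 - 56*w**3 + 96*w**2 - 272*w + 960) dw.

-452*log(w - 5)/783 + 11*log(w - 2)/144 + 61*log(w + 4)/1080 - log(w + 6)/2 - 129*log(w**2 + 4)/4640 - 47*atan(w/2)/2320 + C

Factor the denominator: (w - 5)*(w - 2)*(w + 4)*(w + 6)*(w**2 + 4).
Partial-fraction decomposition: -(129*w + 94)/(2320*(w**2 + 4)) - 1/(2*(w + 6)) + 61/(1080*(w + 4)) + 11/(144*(w - 2)) - 452/(783*(w - 5)).
Integrate each term; A/(w−a) gives A·log|w−a|; the (Bw+D)/(w²+p²) term gives a log and an atan.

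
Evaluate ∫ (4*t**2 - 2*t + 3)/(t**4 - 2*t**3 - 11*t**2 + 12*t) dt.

log(t)/4 + 59*log(t - 4)/84 - 5*log(t - 1)/12 - 15*log(t + 3)/28 + C

Factor the denominator: t*(t - 4)*(t - 1)*(t + 3).
Partial-fraction decomposition: -15/(28*(t + 3)) - 5/(12*(t - 1)) + 59/(84*(t - 4)) + 1/(4*t).
Integrate each term: A/(t−a) contributes A·log|t−a|.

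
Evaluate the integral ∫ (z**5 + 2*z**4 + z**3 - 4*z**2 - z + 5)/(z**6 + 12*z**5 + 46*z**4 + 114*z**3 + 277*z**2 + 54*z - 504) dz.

Factor the denominator: (z - 1)*(z + 2)*(z + 4)*(z + 7)*(z**2 + 9).
Partial-fraction decomposition: -(581*z + 63851)/(94250*(z**2 + 9)) + 3133/(1740*(z + 7)) - 631/(750*(z + 4)) + 17/(390*(z + 2)) + 1/(300*(z - 1)).
Integrate each term; A/(z−a) gives A·log|z−a|; the (Bz+D)/(z²+p²) term gives a log and an atan.

log(z - 1)/300 + 17*log(z + 2)/390 - 631*log(z + 4)/750 + 3133*log(z + 7)/1740 - 581*log(z**2 + 9)/188500 - 63851*atan(z/3)/282750 + C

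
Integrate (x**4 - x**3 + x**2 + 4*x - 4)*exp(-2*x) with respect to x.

(-4*x**4 - 4*x**3 - 10*x**2 - 26*x + 3)*exp(-2*x)/8 + C

Use integration by parts with u = x**4 - x**3 + x**2 + 4*x - 4, dv = exp(-2*x) dx, so v = -exp(-2*x)/2.
Apply parts 4 times (tabular method): alternate signs, differentiate u down to 0, integrate dv up.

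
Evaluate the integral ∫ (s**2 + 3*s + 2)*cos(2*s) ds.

Use integration by parts with u = s**2 + 3*s + 2, dv = cos(2*s) ds, so v = sin(2*s)/2.
Apply parts 2 times (tabular method): alternate signs, differentiate u down to 0, integrate dv up.

s**2*sin(2*s)/2 + 3*s*sin(2*s)/2 + s*cos(2*s)/2 + 3*sin(2*s)/4 + 3*cos(2*s)/4 + C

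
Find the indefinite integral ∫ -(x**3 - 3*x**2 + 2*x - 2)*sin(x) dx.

x**3*cos(x) - 3*x**2*sin(x) - 3*x**2*cos(x) + 6*x*sin(x) - 4*x*cos(x) + 4*sin(x) + 4*cos(x) + C

Use integration by parts with u = x**3 - 3*x**2 + 2*x - 2, dv = -sin(x) dx, so v = cos(x).
Apply parts 3 times (tabular method): alternate signs, differentiate u down to 0, integrate dv up.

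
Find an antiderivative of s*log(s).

s**2*log(s)/2 - s**2/4 + C

Use integration by parts with u = log(s), dv = s ds.
Then du = 1/s ds and v = s**2/2.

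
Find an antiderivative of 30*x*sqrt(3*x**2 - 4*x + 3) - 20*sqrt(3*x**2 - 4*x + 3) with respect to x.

10*(3*x**2 - 4*x + 3)**(3/2)/3 + C

Let u = 3*x**2 - 4*x + 3, so du = (6*x - 4) dx.
Rewriting, the integral becomes 5·∫ √u du = 5·(2/3)u^(3/2).
Substituting back, u = 3*x**2 - 4*x + 3.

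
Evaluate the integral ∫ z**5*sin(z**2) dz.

Let u = z², du = 2z dz; rewrite as (1/2)∫ u^2·sin(1u) du.
Now integrate by parts 2 times.

-z**4*cos(z**2)/2 + z**2*sin(z**2) + cos(z**2) + C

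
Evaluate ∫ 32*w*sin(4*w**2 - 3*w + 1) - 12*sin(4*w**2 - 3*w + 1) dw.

Let u = 4*w**2 - 3*w + 1, so du = (8*w - 3) dw.
Rewriting, the integral becomes 4·∫ sin(u) du = 4·-cos(u).
Substituting back, u = 4*w**2 - 3*w + 1.

-4*cos(4*w**2 - 3*w + 1) + C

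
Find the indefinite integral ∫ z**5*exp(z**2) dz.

Let u = z², du = 2z dz; rewrite as (1/2)∫ u^2·exp(1u) du.
Now integrate by parts 2 times.

(z**4 - 2*z**2 + 2)*exp(z**2)/2 + C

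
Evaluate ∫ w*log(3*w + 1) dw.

Use integration by parts with u = log(3*w + 1), dv = w dw.
Then du = 3/(3*w + 1) dw and v = w**2/2.

w**2*log(3*w + 1)/2 - w**2/4 + w/6 - log(3*w + 1)/18 + C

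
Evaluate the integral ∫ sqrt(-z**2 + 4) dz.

Substitute z = 2·sin(θ), so dz = 2·cos(θ) dθ and the radical becomes sqrt(-z**2 + 4) = 2·cos(θ) by the Pythagorean identity.
Integrate the resulting trig expression in θ, then back-substitute θ = asin(z/2), sin(θ) = z/2, cos(θ) = sqrt(-z**2 + 4)/2 (absorbing any constant into C).

z*sqrt(-z**2 + 4)/2 + 2*asin(z/2) + C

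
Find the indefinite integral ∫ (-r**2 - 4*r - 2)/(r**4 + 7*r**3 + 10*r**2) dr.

-13*log(r)/50 + log(r + 2)/6 + 7*log(r + 5)/75 + 1/(5*r) + C

Factor the denominator: r**2*(r + 2)*(r + 5).
Partial-fraction decomposition: 7/(75*(r + 5)) + 1/(6*(r + 2)) - 13/(50*r) - 1/(5*r**2).
Integrate each term; A/(r−a) gives A·log|r−a|; A/(r−a)² gives −A/(r−a).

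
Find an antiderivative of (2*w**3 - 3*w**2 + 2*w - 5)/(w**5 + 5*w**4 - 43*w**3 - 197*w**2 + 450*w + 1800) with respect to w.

9*log(w - 5)/44 - 83*log(w - 4)/630 - 23*log(w + 3)/84 + 17*log(w + 5)/9 - 557*log(w + 6)/330 + C

Factor the denominator: (w - 5)*(w - 4)*(w + 3)*(w + 5)*(w + 6).
Partial-fraction decomposition: -557/(330*(w + 6)) + 17/(9*(w + 5)) - 23/(84*(w + 3)) - 83/(630*(w - 4)) + 9/(44*(w - 5)).
Integrate each term: A/(w−a) contributes A·log|w−a|.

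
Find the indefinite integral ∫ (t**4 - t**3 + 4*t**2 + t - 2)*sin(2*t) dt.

Use integration by parts with u = t**4 - t**3 + 4*t**2 + t - 2, dv = sin(2*t) dt, so v = -cos(2*t)/2.
Apply parts 4 times (tabular method): alternate signs, differentiate u down to 0, integrate dv up.

-t**4*cos(2*t)/2 + t**3*sin(2*t) + t**3*cos(2*t)/2 - 3*t**2*sin(2*t)/4 - t**2*cos(2*t)/2 + t*sin(2*t)/2 - 5*t*cos(2*t)/4 + 5*sin(2*t)/8 + 5*cos(2*t)/4 + C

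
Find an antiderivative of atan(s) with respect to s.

s*atan(s) - log(s**2 + 1)/2 + C

Use integration by parts with u = arctan(s), dv = ds.
Then du = 1/(s**2 + 1) ds.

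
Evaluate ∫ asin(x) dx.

Use integration by parts with u = arcsin(x), dv = dx.
Then du = 1/sqrt(-x**2 + 1) dx.

x*asin(x) + sqrt(-x**2 + 1) + C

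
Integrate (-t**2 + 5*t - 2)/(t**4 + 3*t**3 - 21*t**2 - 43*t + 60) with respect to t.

Factor the denominator: (t - 4)*(t - 1)*(t + 3)*(t + 5).
Partial-fraction decomposition: 13/(27*(t + 5)) - 13/(28*(t + 3)) - 1/(36*(t - 1)) + 2/(189*(t - 4)).
Integrate each term: A/(t−a) contributes A·log|t−a|.

2*log(t - 4)/189 - log(t - 1)/36 - 13*log(t + 3)/28 + 13*log(t + 5)/27 + C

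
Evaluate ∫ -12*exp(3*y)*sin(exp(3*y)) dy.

Let u = exp(3*y), so du = (3*exp(3*y)) dy.
Rewriting, the integral becomes -4·∫ sin(u) du = -4·-cos(u).
Substituting back, u = exp(3*y).

4*cos(exp(3*y)) + C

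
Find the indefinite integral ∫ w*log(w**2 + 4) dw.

Let u = w**2 + 4, so du = (2*w) dw.
The integral becomes (1/2)·∫ log(u) du; integrate by parts with u′=log(u), dv′=du.

w**2*log(w**2 + 4)/2 - w**2/2 + 2*log(w**2 + 4) + C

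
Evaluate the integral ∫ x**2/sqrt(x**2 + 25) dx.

Substitute x = 5·tan(θ), so dx = 5·sec(θ)^2 dθ and the radical becomes sqrt(x**2 + 25) = 5·sec(θ) by the Pythagorean identity.
Integrate the resulting trig expression in θ, then back-substitute tan(θ) = x/5, sec(θ) = sqrt(x**2 + 25)/5 (absorbing any constant into C).

x*sqrt(x**2 + 25)/2 - 25*log(x + sqrt(x**2 + 25))/2 + C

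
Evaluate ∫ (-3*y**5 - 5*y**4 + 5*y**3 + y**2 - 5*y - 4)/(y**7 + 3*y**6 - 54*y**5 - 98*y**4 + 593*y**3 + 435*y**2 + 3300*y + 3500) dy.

Factor the denominator: (y - 5)**2*(y + 1)*(y + 5)*(y + 7)*(y**2 + 4).
Partial-fraction decomposition: -(35*y + 2988)/(44573*(y**2 + 4)) + 36781/(91584*(y + 7)) - 5671/(23200*(y + 5)) - 1/(864*(y + 1)) - 626621/(4036800*(y - 5)) - 11879/(20880*(y - 5)**2).
Integrate each term; A/(y−a) gives A·log|y−a|; the (By+D)/(y²+p²) term gives a log and an atan.

-626621*log(y - 5)/4036800 - log(y + 1)/864 - 5671*log(y + 5)/23200 + 36781*log(y + 7)/91584 - 35*log(y**2 + 4)/89146 - 1494*atan(y/2)/44573 + 11879/(20880*y - 104400) + C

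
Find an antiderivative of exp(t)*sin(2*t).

exp(t)*sin(2*t)/5 - 2*exp(t)*cos(2*t)/5 + C

Let I denote the integral. Integrate by parts with u = sin(2*t), dv = exp(t) dt, so v = exp(t): I = exp(t)*sin(2*t) − 2·∫ exp(t)*cos(2*t) dt.
Apply parts again with u = cos(2*t), dv = exp(t) dt: ∫ exp(t)*cos(2*t) dt = exp(t)*cos(2*t) + 2·I. Substituting back brings back I: I = exp(t)*sin(2*t) - 2*exp(t)*cos(2*t) − 4·I.
Solving for I: (1 + 4)·I equals the remaining terms, so I = (1/5)·(exp(t)*sin(2*t) - 2*exp(t)*cos(2*t)).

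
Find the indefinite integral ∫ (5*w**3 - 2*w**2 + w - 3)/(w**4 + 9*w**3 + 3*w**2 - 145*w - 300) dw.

289*log(w - 4)/567 + 159*log(w + 3)/28 - 385*log(w + 5)/324 + 683/(18*w + 90) + C

Factor the denominator: (w - 4)*(w + 3)*(w + 5)**2.
Partial-fraction decomposition: -385/(324*(w + 5)) - 683/(18*(w + 5)**2) + 159/(28*(w + 3)) + 289/(567*(w - 4)).
Integrate each term; A/(w−a) gives A·log|w−a|; A/(w−a)² gives −A/(w−a).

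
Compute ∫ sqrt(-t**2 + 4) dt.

Substitute t = 2·sin(θ), so dt = 2·cos(θ) dθ and the radical becomes sqrt(-t**2 + 4) = 2·cos(θ) by the Pythagorean identity.
Integrate the resulting trig expression in θ, then back-substitute θ = asin(t/2), sin(θ) = t/2, cos(θ) = sqrt(-t**2 + 4)/2 (absorbing any constant into C).

t*sqrt(-t**2 + 4)/2 + 2*asin(t/2) + C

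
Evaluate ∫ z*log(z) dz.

z**2*log(z)/2 - z**2/4 + C

Use integration by parts with u = log(z), dv = z dz.
Then du = 1/z dz and v = z**2/2.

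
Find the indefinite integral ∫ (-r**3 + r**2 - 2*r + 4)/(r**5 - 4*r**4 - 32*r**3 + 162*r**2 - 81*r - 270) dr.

Factor the denominator: (r - 5)*(r - 3)**2*(r + 1)*(r + 6).
Partial-fraction decomposition: 268/(4455*(r + 6)) - 1/(60*(r + 1)) + 29/(81*(r - 3)) + 5/(18*(r - 3)**2) - 53/(132*(r - 5)).
Integrate each term; A/(r−a) gives A·log|r−a|; A/(r−a)² gives −A/(r−a).

-53*log(r - 5)/132 + 29*log(r - 3)/81 - log(r + 1)/60 + 268*log(r + 6)/4455 - 5/(18*r - 54) + C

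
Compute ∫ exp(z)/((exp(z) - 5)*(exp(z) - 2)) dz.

log(exp(z) - 5)/3 - log(exp(z) - 2)/3 + C

Let u = e^z, du = e^z dz.
The integral becomes ∫ du/((u-5)(u-2)); decompose into partial fractions.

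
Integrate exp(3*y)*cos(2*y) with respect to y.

Let I denote the integral. Integrate by parts with u = cos(2*y), dv = exp(3*y) dy, so v = exp(3*y)/3: I = exp(3*y)*cos(2*y)/3 + (2/3)·∫ exp(3*y)*sin(2*y) dy.
Apply parts again with u = sin(2*y), dv = exp(3*y) dy: ∫ exp(3*y)*sin(2*y) dy = exp(3*y)*sin(2*y)/3 − (2/3)·I. Substituting back brings back I: I = 2*exp(3*y)*sin(2*y)/9 + exp(3*y)*cos(2*y)/3 − (4/9)·I.
Solving for I: (1 + 4/9)·I equals the remaining terms, so I = (9/13)·(2*exp(3*y)*sin(2*y)/9 + exp(3*y)*cos(2*y)/3).

2*exp(3*y)*sin(2*y)/13 + 3*exp(3*y)*cos(2*y)/13 + C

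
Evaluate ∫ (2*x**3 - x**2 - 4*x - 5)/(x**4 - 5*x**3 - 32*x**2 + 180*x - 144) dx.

Factor the denominator: (x - 6)*(x - 4)*(x - 1)*(x + 6).
Partial-fraction decomposition: 449/(840*(x + 6)) - 8/(105*(x - 1)) - 91/(60*(x - 4)) + 367/(120*(x - 6)).
Integrate each term: A/(x−a) contributes A·log|x−a|.

367*log(x - 6)/120 - 91*log(x - 4)/60 - 8*log(x - 1)/105 + 449*log(x + 6)/840 + C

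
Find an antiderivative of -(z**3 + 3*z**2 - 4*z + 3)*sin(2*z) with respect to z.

Use integration by parts with u = z**3 + 3*z**2 - 4*z + 3, dv = -sin(2*z) dz, so v = cos(2*z)/2.
Apply parts 3 times (tabular method): alternate signs, differentiate u down to 0, integrate dv up.

z**3*cos(2*z)/2 - 3*z**2*sin(2*z)/4 + 3*z**2*cos(2*z)/2 - 3*z*sin(2*z)/2 - 11*z*cos(2*z)/4 + 11*sin(2*z)/8 + 3*cos(2*z)/4 + C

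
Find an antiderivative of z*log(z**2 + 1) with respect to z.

z**2*log(z**2 + 1)/2 - z**2/2 + log(z**2 + 1)/2 + C

Let u = z**2 + 1, so du = (2*z) dz.
The integral becomes (1/2)·∫ log(u) du; integrate by parts with u′=log(u), dv′=du.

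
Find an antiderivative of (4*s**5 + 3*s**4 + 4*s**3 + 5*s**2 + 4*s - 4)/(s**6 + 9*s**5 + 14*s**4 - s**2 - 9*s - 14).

log(s - 1)/6 + log(s + 1)/3 - 104*log(s + 2)/75 + 1912*log(s + 7)/375 - 53*log(s**2 + 1)/500 + 21*atan(s)/250 + C

Factor the denominator: (s - 1)*(s + 1)*(s + 2)*(s + 7)*(s**2 + 1).
Partial-fraction decomposition: -(53*s - 21)/(250*(s**2 + 1)) + 1912/(375*(s + 7)) - 104/(75*(s + 2)) + 1/(3*(s + 1)) + 1/(6*(s - 1)).
Integrate each term; A/(s−a) gives A·log|s−a|; the (Bs+D)/(s²+p²) term gives a log and an atan.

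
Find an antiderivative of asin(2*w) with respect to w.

w*asin(2*w) + sqrt(-4*w**2 + 1)/2 + C

Use integration by parts with u = arcsin(2*w), dv = dw.
Then du = 2/sqrt(-4*w**2 + 1) dw.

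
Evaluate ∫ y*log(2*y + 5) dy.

y**2*log(2*y + 5)/2 - y**2/4 + 5*y/4 - 25*log(2*y + 5)/8 + C

Use integration by parts with u = log(2*y + 5), dv = y dy.
Then du = 2/(2*y + 5) dy and v = y**2/2.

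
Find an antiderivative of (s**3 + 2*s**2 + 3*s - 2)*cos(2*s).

Use integration by parts with u = s**3 + 2*s**2 + 3*s - 2, dv = cos(2*s) ds, so v = sin(2*s)/2.
Apply parts 3 times (tabular method): alternate signs, differentiate u down to 0, integrate dv up.

s**3*sin(2*s)/2 + s**2*sin(2*s) + 3*s**2*cos(2*s)/4 + 3*s*sin(2*s)/4 + s*cos(2*s) - 3*sin(2*s)/2 + 3*cos(2*s)/8 + C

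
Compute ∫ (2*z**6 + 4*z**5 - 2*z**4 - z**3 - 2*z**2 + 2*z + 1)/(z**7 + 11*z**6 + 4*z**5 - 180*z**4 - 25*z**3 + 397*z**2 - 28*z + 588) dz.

Factor the denominator: (z - 3)*(z - 2)*(z + 2)*(z + 7)**2*(z**2 + 1).
Partial-fraction decomposition: (11*z - 2)/(1250*(z**2 + 1)) + 114121/(67500*(z + 7)) - 109/(15*(z + 7)**2) - 7/(500*(z + 2)) - 71/(540*(z - 2)) + 223/(500*(z - 3)).
Integrate each term; A/(z−a) gives A·log|z−a|; the (Bz+D)/(z²+p²) term gives a log and an atan.

223*log(z - 3)/500 - 71*log(z - 2)/540 - 7*log(z + 2)/500 + 114121*log(z + 7)/67500 + 11*log(z**2 + 1)/2500 - atan(z)/625 + 109/(15*z + 105) + C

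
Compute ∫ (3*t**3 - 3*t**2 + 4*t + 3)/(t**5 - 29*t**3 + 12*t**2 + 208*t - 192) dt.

Factor the denominator: (t - 4)*(t - 3)*(t - 1)*(t + 4)**2.
Partial-fraction decomposition: -15017/(78400*(t + 4)) + 253/(280*(t + 4)**2) + 7/(150*(t - 1)) - 69/(98*(t - 3)) + 163/(192*(t - 4)).
Integrate each term; A/(t−a) gives A·log|t−a|; A/(t−a)² gives −A/(t−a).

163*log(t - 4)/192 - 69*log(t - 3)/98 + 7*log(t - 1)/150 - 15017*log(t + 4)/78400 - 253/(280*t + 1120) + C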